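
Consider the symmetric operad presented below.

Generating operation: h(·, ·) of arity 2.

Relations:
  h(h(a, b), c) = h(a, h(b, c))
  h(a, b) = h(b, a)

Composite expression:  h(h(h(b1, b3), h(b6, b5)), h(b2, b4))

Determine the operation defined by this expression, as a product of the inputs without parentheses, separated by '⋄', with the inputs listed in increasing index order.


b1 ⋄ b2 ⋄ b3 ⋄ b4 ⋄ b5 ⋄ b6

Both nesting and order wash out for h; what remains is which b's occur.
h(b1, b3) reduces to b1 ⋄ b3
h(b6, b5) reduces to b6 ⋄ b5
h(h(b1, b3), h(b6, b5)) reduces to b1 ⋄ b3 ⋄ b6 ⋄ b5
h(b2, b4) reduces to b2 ⋄ b4
h(h(h(b1, b3), h(b6, b5)), h(b2, b4)) reduces to b1 ⋄ b3 ⋄ b6 ⋄ b5 ⋄ b2 ⋄ b4
reordering the factors by index: b1 ⋄ b2 ⋄ b3 ⋄ b4 ⋄ b5 ⋄ b6


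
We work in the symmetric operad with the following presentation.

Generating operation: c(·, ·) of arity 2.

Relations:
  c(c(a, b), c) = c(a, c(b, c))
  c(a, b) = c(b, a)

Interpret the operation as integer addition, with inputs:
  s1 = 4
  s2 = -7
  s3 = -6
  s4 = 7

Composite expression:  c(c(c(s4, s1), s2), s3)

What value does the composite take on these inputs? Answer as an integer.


c(s4, s1) = 11
c(c(s4, s1), s2) = 4
c(c(c(s4, s1), s2), s3) = -2

-2


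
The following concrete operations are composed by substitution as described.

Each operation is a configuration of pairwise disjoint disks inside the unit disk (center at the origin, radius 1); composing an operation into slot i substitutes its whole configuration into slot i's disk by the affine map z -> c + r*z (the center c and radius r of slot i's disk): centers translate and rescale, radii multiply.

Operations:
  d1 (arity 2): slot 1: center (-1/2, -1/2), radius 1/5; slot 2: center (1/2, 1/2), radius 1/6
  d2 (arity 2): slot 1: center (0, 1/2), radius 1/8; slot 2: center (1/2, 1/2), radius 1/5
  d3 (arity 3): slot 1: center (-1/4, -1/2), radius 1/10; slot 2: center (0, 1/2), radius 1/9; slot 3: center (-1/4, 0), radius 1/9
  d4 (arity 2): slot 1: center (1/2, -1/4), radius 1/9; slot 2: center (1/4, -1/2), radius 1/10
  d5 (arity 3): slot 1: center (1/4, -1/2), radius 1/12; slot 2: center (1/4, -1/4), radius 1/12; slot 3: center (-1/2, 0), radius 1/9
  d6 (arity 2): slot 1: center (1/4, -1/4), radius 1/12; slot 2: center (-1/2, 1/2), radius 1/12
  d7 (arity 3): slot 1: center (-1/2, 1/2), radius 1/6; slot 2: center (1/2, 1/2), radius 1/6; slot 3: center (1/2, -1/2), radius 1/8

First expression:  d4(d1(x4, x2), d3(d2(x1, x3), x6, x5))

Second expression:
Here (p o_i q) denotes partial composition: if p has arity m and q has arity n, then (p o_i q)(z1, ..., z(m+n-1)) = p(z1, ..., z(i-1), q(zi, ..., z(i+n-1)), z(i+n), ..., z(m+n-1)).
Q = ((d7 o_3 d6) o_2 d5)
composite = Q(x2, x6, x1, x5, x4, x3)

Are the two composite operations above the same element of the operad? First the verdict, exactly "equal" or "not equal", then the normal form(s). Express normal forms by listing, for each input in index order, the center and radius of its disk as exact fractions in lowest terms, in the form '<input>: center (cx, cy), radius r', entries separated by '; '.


not equal — first x1: center (9/40, -109/200), radius 1/800; x2: center (5/9, -7/36), radius 1/54; x3: center (23/100, -109/200), radius 1/500; x4: center (4/9, -11/36), radius 1/45; x5: center (9/40, -1/2), radius 1/90; x6: center (1/4, -9/20), radius 1/90, second x1: center (13/24, 11/24), radius 1/72; x2: center (-1/2, 1/2), radius 1/6; x3: center (7/16, -7/16), radius 1/96; x4: center (17/32, -17/32), radius 1/96; x5: center (5/12, 1/2), radius 1/54; x6: center (13/24, 5/12), radius 1/72


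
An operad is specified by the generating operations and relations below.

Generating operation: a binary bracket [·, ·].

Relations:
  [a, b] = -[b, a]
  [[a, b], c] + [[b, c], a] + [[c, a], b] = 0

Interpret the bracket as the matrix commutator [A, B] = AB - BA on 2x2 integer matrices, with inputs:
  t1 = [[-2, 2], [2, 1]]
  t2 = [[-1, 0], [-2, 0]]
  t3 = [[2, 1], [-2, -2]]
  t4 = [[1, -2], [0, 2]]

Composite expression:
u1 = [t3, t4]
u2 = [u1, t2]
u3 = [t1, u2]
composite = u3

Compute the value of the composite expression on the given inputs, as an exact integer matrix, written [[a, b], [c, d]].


[t3, t4] = [[-4, -7], [2, 4]]
[[t3, t4], t2] = [[14, -7], [-18, -14]]
[t1, [[t3, t4], t2]] = [[-22, -35], [2, 22]]

[[-22, -35], [2, 22]]


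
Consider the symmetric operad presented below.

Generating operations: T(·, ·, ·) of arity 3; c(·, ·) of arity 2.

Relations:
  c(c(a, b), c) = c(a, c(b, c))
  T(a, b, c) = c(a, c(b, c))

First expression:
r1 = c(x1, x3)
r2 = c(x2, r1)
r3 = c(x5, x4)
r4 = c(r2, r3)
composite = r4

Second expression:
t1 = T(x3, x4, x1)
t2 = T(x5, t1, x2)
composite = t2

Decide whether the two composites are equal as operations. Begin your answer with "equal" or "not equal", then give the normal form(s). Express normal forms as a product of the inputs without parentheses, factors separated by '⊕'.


not equal: they reduce to x2 ⊕ x1 ⊕ x3 ⊕ x5 ⊕ x4 and x5 ⊕ x3 ⊕ x4 ⊕ x1 ⊕ x2


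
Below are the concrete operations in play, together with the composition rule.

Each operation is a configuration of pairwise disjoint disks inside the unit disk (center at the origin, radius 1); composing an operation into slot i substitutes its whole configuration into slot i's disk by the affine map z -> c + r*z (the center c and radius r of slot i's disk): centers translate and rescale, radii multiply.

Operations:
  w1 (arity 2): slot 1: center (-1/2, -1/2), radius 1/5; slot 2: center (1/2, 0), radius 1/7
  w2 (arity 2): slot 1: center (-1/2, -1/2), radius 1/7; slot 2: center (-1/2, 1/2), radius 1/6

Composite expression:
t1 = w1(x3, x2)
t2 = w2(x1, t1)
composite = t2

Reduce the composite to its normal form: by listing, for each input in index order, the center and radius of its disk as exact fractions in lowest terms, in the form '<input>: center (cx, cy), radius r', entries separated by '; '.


x1: center (-1/2, -1/2), radius 1/7; x2: center (-5/12, 1/2), radius 1/42; x3: center (-7/12, 5/12), radius 1/30


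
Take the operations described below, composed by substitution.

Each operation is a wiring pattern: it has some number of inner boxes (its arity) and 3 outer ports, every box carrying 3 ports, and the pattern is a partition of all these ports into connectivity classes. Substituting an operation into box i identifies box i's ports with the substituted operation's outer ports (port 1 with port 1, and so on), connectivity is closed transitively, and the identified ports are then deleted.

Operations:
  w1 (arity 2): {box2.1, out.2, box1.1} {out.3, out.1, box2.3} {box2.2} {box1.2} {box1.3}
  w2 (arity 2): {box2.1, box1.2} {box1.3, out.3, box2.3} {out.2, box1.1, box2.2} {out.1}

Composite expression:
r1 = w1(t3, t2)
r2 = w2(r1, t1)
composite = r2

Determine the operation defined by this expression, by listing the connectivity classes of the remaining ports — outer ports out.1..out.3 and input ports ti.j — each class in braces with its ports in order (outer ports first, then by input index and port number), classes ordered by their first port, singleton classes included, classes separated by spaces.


{out.1} {out.2, out.3, t1.2, t1.3, t2.3} {t1.1, t2.1, t3.1} {t2.2} {t3.2} {t3.3}

Substituting into w2 glues patterns; closure does the rest.
w1 over (t3, t2) gives {out.1, out.3, t2.3} {out.2, t2.1, t3.1} {t2.2} {t3.2} {t3.3}, out.j being that stage's outer ports
w2 over (t3, t2, t1) gives {out.1} {out.2, out.3, t1.2, t1.3, t2.3} {t1.1, t2.1, t3.1} {t2.2} {t3.2} {t3.3}, out.j being that stage's outer ports


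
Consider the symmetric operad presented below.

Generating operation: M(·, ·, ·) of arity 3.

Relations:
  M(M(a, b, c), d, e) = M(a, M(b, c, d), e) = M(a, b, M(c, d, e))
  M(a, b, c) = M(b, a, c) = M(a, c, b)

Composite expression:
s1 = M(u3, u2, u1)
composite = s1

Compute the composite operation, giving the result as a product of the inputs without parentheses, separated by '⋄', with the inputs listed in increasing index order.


Shape and order are irrelevant to M; the u-input set decides.
M(u3, u2, u1) linearizes to u3 ⋄ u2 ⋄ u1
the factors in increasing index order: u1 ⋄ u2 ⋄ u3

u1 ⋄ u2 ⋄ u3


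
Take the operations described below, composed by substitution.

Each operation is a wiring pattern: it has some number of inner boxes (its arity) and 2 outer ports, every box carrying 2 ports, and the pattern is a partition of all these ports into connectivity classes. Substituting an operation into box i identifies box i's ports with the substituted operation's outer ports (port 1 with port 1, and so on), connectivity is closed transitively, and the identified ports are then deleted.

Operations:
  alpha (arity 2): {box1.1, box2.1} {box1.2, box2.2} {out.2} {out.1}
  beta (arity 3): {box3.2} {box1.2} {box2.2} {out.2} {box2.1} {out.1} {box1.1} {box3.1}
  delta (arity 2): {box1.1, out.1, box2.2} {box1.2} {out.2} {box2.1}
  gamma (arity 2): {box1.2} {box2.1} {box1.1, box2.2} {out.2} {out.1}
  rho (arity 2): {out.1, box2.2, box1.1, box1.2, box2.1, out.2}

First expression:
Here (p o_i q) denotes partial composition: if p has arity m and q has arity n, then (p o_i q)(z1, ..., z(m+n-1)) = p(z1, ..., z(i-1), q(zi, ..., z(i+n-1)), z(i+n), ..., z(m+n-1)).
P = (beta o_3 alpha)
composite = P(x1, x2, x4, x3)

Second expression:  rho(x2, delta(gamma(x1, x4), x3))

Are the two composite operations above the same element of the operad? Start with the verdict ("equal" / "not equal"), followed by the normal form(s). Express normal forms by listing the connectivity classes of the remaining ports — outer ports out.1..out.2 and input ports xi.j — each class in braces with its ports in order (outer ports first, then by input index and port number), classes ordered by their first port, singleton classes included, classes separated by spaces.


not equal: they reduce to {out.1} {out.2} {x1.1} {x1.2} {x2.1} {x2.2} {x3.1, x4.1} {x3.2, x4.2} and {out.1, out.2, x2.1, x2.2, x3.2} {x1.1, x4.2} {x1.2} {x3.1} {x4.1}

The first expression reduces to {out.1} {out.2} {x1.1} {x1.2} {x2.1} {x2.2} {x3.1, x4.1} {x3.2, x4.2}
The second expression reduces to {out.1, out.2, x2.1, x2.2, x3.2} {x1.1, x4.2} {x1.2} {x3.1} {x4.1}
Different reductions; not equal.


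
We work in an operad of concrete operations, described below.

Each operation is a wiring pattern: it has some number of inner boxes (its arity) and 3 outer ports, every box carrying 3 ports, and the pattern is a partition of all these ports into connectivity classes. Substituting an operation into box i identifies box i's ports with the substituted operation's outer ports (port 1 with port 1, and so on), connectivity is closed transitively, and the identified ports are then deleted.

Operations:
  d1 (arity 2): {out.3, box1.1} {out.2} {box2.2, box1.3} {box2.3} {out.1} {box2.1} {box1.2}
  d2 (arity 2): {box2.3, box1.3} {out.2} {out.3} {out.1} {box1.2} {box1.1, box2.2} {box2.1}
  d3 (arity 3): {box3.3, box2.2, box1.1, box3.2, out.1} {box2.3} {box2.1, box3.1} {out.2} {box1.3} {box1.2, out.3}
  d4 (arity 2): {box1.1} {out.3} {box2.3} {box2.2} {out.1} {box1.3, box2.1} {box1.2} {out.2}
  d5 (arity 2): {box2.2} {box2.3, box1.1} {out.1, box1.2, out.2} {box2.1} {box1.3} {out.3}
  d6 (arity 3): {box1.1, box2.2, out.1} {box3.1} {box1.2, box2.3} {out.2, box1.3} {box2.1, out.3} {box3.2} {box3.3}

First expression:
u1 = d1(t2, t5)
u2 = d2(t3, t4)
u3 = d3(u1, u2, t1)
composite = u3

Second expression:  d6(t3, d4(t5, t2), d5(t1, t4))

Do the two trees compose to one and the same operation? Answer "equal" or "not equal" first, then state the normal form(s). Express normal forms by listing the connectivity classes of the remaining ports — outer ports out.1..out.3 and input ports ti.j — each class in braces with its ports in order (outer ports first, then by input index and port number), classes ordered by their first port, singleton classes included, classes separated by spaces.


The first expression reduces to {out.1, t1.2, t1.3} {out.2} {out.3} {t1.1} {t2.1} {t2.2} {t2.3, t5.2} {t3.1, t4.2} {t3.2} {t3.3, t4.3} {t4.1} {t5.1} {t5.3}
The second expression reduces to {out.1, t3.1} {out.2, t3.3} {out.3} {t1.1, t4.3} {t1.2} {t1.3} {t2.1, t5.3} {t2.2} {t2.3} {t3.2} {t4.1} {t4.2} {t5.1} {t5.2}
Distinct normal forms: not equal.

not equal; the first gives {out.1, t1.2, t1.3} {out.2} {out.3} {t1.1} {t2.1} {t2.2} {t2.3, t5.2} {t3.1, t4.2} {t3.2} {t3.3, t4.3} {t4.1} {t5.1} {t5.3} and the second {out.1, t3.1} {out.2, t3.3} {out.3} {t1.1, t4.3} {t1.2} {t1.3} {t2.1, t5.3} {t2.2} {t2.3} {t3.2} {t4.1} {t4.2} {t5.1} {t5.2}


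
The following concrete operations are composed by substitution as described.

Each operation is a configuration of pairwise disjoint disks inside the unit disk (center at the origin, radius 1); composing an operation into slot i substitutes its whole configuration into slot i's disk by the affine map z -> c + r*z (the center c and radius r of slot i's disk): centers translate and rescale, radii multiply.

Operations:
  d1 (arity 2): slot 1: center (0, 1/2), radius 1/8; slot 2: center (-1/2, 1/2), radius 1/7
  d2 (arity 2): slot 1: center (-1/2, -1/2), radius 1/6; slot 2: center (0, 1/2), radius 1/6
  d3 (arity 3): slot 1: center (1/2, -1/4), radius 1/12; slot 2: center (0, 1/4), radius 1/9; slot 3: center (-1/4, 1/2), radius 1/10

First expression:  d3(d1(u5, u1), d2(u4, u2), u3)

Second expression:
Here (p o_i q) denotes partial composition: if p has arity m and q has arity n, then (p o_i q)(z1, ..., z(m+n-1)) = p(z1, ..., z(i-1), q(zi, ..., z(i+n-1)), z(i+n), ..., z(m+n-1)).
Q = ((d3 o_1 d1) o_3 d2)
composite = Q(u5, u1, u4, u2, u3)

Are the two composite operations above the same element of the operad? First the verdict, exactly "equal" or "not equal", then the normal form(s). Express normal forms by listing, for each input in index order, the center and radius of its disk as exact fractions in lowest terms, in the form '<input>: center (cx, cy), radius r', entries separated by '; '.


equal: each reduces to u1: center (11/24, -5/24), radius 1/84; u2: center (0, 11/36), radius 1/54; u3: center (-1/4, 1/2), radius 1/10; u4: center (-1/18, 7/36), radius 1/54; u5: center (1/2, -5/24), radius 1/96

The first expression, normalized: u1: center (11/24, -5/24), radius 1/84; u2: center (0, 11/36), radius 1/54; u3: center (-1/4, 1/2), radius 1/10; u4: center (-1/18, 7/36), radius 1/54; u5: center (1/2, -5/24), radius 1/96
The second expression, normalized: u1: center (11/24, -5/24), radius 1/84; u2: center (0, 11/36), radius 1/54; u3: center (-1/4, 1/2), radius 1/10; u4: center (-1/18, 7/36), radius 1/54; u5: center (1/2, -5/24), radius 1/96
One common form — equal.


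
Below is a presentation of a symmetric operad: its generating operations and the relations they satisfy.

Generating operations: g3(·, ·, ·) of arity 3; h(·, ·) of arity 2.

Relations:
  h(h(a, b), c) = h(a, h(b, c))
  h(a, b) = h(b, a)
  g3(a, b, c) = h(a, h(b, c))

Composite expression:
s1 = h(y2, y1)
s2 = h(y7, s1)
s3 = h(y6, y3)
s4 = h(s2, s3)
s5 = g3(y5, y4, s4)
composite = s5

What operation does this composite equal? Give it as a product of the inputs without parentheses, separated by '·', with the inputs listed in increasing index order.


y1 · y2 · y3 · y4 · y5 · y6 · y7

With g3 associative and commutative, the y-input set is all that matters.
h(y2, y1) collapses to y2 · y1
h(y7, h(y2, y1)) collapses to y7 · y2 · y1
h(y6, y3) collapses to y6 · y3
h(h(y7, h(y2, y1)), h(y6, y3)) collapses to y7 · y2 · y1 · y6 · y3
g3(y5, y4, h(h(y7, h(y2, y1)), h(y6, y3))) collapses to y5 · y4 · y7 · y2 · y1 · y6 · y3
the factors in increasing index order: y1 · y2 · y3 · y4 · y5 · y6 · y7


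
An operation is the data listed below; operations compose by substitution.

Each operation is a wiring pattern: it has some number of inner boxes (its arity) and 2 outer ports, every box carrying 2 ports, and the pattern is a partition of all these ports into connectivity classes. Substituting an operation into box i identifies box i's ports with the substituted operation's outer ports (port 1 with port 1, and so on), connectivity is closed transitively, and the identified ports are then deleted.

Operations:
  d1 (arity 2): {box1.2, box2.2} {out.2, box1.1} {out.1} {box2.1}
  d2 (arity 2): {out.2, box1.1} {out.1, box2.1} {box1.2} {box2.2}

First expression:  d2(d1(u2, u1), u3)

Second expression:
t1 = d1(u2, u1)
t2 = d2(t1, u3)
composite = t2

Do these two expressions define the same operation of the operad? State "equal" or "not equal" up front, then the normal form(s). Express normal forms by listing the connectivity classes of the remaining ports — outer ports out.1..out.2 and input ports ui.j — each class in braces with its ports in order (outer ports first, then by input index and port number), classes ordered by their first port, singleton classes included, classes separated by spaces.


equal; the common form is {out.1, u3.1} {out.2} {u1.1} {u1.2, u2.2} {u2.1} {u3.2}


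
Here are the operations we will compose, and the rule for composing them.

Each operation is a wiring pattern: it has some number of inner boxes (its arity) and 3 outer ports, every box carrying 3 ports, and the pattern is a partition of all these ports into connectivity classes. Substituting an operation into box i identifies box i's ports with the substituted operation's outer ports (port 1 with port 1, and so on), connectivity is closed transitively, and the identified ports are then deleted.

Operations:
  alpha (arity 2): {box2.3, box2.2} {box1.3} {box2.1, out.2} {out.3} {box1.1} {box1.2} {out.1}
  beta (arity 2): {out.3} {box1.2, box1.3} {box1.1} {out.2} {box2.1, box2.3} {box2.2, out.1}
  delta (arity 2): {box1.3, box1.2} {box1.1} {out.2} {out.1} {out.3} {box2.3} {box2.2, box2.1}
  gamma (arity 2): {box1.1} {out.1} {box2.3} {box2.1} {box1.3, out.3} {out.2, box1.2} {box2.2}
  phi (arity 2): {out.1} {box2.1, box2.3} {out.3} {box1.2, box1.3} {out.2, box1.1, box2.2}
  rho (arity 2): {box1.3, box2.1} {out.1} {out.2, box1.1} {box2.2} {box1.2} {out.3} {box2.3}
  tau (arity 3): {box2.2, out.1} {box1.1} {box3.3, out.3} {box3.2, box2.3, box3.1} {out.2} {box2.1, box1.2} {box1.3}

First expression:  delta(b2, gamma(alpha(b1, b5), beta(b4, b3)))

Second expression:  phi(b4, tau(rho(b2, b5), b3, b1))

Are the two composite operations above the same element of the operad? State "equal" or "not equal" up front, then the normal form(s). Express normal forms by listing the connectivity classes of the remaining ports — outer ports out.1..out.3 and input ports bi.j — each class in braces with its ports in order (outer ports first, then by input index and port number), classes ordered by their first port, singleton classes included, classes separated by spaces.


not equal — first {out.1} {out.2} {out.3} {b1.1} {b1.2} {b1.3} {b2.1} {b2.2, b2.3} {b3.1, b3.3} {b3.2} {b4.1} {b4.2, b4.3} {b5.1} {b5.2, b5.3}, second {out.1} {out.2, b4.1} {out.3} {b1.1, b1.2, b3.3} {b1.3, b3.2} {b2.1, b3.1} {b2.2} {b2.3, b5.1} {b4.2, b4.3} {b5.2} {b5.3}


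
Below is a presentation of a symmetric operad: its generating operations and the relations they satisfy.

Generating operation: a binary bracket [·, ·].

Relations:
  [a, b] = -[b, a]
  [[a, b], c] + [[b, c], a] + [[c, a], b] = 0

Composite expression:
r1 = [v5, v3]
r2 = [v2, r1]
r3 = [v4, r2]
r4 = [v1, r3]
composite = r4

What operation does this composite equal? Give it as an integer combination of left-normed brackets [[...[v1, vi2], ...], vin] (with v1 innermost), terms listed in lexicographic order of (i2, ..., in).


In the tensor algebra, words opening v1 carry the v1-anchored form.
Composite bracket: [v1, [v4, [v2, [v5, v3]]]]
Expanding via [a, b] = ab - ba: 16 signed words (2^4 = 16).
Words beginning with v1 determine it all:
  word v1v2v3v5v4 has sign +1, contributing +[[[[v1, v2], v3], v5], v4]
  word v1v2v5v3v4 has sign -1, contributing -[[[[v1, v2], v5], v3], v4]
  word v1v3v5v2v4 has sign -1, contributing -[[[[v1, v3], v5], v2], v4]
  word v1v4v2v3v5 has sign -1, contributing -[[[[v1, v4], v2], v3], v5]
  word v1v4v2v5v3 has sign +1, contributing +[[[[v1, v4], v2], v5], v3]
  word v1v4v3v5v2 has sign +1, contributing +[[[[v1, v4], v3], v5], v2]
  word v1v4v5v3v2 has sign -1, contributing -[[[[v1, v4], v5], v3], v2]
  word v1v5v3v2v4 has sign +1, contributing +[[[[v1, v5], v3], v2], v4]

[[[[v1, v2], v3], v5], v4] - [[[[v1, v2], v5], v3], v4] - [[[[v1, v3], v5], v2], v4] - [[[[v1, v4], v2], v3], v5] + [[[[v1, v4], v2], v5], v3] + [[[[v1, v4], v3], v5], v2] - [[[[v1, v4], v5], v3], v2] + [[[[v1, v5], v3], v2], v4]


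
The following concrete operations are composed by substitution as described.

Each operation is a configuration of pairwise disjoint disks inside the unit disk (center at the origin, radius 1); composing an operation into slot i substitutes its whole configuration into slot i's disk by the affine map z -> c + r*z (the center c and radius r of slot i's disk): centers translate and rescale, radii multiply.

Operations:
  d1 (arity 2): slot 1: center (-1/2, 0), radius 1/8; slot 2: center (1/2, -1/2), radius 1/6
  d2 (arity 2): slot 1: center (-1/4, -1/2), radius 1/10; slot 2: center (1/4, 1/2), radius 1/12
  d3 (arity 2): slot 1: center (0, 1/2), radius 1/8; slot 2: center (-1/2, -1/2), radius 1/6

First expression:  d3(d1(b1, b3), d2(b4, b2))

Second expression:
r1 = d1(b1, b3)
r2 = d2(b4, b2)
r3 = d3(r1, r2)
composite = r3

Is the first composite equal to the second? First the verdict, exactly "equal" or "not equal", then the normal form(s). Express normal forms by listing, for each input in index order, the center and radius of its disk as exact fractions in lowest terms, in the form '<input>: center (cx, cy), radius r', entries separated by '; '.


The first expression, normalized: b1: center (-1/16, 1/2), radius 1/64; b2: center (-11/24, -5/12), radius 1/72; b3: center (1/16, 7/16), radius 1/48; b4: center (-13/24, -7/12), radius 1/60
The second expression, normalized: b1: center (-1/16, 1/2), radius 1/64; b2: center (-11/24, -5/12), radius 1/72; b3: center (1/16, 7/16), radius 1/48; b4: center (-13/24, -7/12), radius 1/60
Both agree, so they are equal.

equal — both sides give b1: center (-1/16, 1/2), radius 1/64; b2: center (-11/24, -5/12), radius 1/72; b3: center (1/16, 7/16), radius 1/48; b4: center (-13/24, -7/12), radius 1/60


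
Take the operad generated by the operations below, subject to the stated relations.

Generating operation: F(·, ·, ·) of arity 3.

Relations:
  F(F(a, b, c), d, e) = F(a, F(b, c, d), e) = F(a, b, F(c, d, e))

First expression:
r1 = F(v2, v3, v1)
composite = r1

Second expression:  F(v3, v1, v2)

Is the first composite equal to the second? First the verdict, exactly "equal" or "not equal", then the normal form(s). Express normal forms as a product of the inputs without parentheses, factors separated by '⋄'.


not equal: they reduce to v2 ⋄ v3 ⋄ v1 and v3 ⋄ v1 ⋄ v2

Normal form of the first expression: v2 ⋄ v3 ⋄ v1
Normal form of the second expression: v3 ⋄ v1 ⋄ v2
Different reductions; not equal.


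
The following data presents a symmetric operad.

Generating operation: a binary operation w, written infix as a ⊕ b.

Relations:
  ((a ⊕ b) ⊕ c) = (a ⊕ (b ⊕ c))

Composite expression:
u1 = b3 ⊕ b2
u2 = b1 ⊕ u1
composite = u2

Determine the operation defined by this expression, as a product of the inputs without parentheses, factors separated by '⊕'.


b1 ⊕ b3 ⊕ b2

Under associativity of w, the answer is the b's in reading order.
(b3 ⊕ b2) collapses to b3 ⊕ b2
(b1 ⊕ (b3 ⊕ b2)) collapses to b1 ⊕ b3 ⊕ b2


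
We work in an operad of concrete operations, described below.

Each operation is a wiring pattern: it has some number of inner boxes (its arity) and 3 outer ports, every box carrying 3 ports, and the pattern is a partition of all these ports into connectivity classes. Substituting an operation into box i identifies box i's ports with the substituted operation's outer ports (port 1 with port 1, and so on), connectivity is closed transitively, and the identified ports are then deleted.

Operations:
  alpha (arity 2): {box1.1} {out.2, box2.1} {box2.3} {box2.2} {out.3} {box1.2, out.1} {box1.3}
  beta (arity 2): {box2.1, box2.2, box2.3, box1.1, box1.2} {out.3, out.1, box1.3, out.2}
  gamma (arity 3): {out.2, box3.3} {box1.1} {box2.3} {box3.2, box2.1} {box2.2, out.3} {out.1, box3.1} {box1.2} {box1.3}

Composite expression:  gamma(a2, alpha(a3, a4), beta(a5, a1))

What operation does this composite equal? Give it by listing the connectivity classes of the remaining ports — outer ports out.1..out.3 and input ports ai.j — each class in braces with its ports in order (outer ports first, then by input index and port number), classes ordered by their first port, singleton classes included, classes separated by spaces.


{out.1, out.2, a3.2, a5.3} {out.3, a4.1} {a1.1, a1.2, a1.3, a5.1, a5.2} {a2.1} {a2.2} {a2.3} {a3.1} {a3.3} {a4.2} {a4.3}


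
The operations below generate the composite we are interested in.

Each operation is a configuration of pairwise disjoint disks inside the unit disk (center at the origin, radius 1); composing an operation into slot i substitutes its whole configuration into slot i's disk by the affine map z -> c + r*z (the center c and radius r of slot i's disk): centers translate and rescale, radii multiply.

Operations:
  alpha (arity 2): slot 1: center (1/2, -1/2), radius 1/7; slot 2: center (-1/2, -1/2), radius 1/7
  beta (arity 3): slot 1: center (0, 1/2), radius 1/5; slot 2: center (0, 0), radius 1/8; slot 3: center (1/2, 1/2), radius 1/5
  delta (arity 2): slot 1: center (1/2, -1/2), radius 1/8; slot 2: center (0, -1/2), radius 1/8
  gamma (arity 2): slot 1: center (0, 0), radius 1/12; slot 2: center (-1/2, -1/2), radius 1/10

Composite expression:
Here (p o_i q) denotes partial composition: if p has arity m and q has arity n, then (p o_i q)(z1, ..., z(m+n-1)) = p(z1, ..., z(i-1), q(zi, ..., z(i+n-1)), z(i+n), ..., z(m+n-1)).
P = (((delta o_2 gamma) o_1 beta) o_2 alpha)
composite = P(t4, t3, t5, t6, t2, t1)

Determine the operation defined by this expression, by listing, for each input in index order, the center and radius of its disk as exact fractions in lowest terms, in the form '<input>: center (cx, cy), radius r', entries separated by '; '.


Affine substitution under delta: radii multiply and t-centers shift.
t4 passes through 2 substitutions, ending at center (1/2, -7/16), radius 1/40
t3 passes through 3 substitutions, ending at center (65/128, -65/128), radius 1/448
t5 passes through 3 substitutions, ending at center (63/128, -65/128), radius 1/448
t6 passes through 2 substitutions, ending at center (9/16, -7/16), radius 1/40
t2 passes through 2 substitutions, ending at center (0, -1/2), radius 1/96
t1 passes through 2 substitutions, ending at center (-1/16, -9/16), radius 1/80

t1: center (-1/16, -9/16), radius 1/80; t2: center (0, -1/2), radius 1/96; t3: center (65/128, -65/128), radius 1/448; t4: center (1/2, -7/16), radius 1/40; t5: center (63/128, -65/128), radius 1/448; t6: center (9/16, -7/16), radius 1/40


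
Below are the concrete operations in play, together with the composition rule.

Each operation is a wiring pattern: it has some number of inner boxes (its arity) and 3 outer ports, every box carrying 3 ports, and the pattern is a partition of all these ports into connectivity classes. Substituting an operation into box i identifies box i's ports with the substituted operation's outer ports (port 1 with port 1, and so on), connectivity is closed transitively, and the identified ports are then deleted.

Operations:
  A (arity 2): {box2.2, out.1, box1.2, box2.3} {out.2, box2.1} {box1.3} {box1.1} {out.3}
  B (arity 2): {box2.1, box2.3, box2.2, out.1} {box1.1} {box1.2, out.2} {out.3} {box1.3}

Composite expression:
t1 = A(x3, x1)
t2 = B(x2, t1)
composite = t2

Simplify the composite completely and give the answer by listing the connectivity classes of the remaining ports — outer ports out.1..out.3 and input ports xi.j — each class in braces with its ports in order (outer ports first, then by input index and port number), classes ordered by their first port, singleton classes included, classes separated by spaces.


{out.1, x1.1, x1.2, x1.3, x3.2} {out.2, x2.2} {out.3} {x2.1} {x2.3} {x3.1} {x3.3}


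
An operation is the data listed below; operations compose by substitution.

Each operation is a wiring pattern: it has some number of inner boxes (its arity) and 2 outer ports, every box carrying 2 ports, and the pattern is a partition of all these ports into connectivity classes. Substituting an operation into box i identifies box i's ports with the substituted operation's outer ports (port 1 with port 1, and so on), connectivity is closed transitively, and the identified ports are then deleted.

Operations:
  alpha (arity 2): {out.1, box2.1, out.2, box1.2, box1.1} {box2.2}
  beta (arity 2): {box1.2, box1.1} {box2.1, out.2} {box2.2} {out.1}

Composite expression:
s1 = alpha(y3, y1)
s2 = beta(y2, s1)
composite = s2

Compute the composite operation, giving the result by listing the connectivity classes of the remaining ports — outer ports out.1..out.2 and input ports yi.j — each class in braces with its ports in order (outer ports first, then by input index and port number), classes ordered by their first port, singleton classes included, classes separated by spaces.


{out.1} {out.2, y1.1, y3.1, y3.2} {y1.2} {y2.1, y2.2}

After gluing at beta, chains via deleted ports link the y-ports.
after alpha, the pattern on (y3, y1) reads {out.1, out.2, y1.1, y3.1, y3.2} {y1.2} (out.j = its outer ports)
after beta, the pattern on (y2, y3, y1) reads {out.1} {out.2, y1.1, y3.1, y3.2} {y1.2} {y2.1, y2.2} (out.j = its outer ports)


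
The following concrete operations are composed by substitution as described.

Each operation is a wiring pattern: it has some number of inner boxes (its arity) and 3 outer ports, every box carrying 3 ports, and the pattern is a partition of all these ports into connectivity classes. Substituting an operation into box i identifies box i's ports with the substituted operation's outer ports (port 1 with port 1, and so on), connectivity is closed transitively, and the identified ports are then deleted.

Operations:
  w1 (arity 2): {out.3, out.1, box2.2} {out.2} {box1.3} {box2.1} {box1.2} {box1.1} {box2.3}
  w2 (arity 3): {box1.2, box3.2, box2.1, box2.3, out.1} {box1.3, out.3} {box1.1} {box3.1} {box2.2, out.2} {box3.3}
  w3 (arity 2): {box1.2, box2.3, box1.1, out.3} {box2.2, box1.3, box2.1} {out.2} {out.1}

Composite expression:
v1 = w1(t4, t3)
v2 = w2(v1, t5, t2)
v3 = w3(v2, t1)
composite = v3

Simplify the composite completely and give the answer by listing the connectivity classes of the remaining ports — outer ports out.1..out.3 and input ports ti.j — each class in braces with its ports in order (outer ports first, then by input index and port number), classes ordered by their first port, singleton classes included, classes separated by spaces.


{out.1} {out.2} {out.3, t1.3, t2.2, t5.1, t5.2, t5.3} {t1.1, t1.2, t3.2} {t2.1} {t2.3} {t3.1} {t3.3} {t4.1} {t4.2} {t4.3}


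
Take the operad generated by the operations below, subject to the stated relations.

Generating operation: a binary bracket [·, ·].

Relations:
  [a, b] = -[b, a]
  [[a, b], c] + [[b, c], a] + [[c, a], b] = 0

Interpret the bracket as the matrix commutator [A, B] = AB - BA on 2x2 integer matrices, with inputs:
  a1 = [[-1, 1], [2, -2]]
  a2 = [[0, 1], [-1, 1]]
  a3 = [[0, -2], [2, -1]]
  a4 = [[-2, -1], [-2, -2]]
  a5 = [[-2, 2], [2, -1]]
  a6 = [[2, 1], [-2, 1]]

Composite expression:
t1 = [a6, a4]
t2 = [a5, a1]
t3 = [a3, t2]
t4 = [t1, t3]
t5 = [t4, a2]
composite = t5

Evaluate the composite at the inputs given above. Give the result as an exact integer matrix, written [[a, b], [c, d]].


[a6, a4] = [[-4, -1], [2, 4]]
[a5, a1] = [[2, -3], [4, -2]]
[a3, [a5, a1]] = [[-2, 5], [4, 2]]
[[a6, a4], [a3, [a5, a1]]] = [[-14, -44], [24, 14]]
[[[a6, a4], [a3, [a5, a1]]], a2] = [[20, -72], [-52, -20]]

[[20, -72], [-52, -20]]


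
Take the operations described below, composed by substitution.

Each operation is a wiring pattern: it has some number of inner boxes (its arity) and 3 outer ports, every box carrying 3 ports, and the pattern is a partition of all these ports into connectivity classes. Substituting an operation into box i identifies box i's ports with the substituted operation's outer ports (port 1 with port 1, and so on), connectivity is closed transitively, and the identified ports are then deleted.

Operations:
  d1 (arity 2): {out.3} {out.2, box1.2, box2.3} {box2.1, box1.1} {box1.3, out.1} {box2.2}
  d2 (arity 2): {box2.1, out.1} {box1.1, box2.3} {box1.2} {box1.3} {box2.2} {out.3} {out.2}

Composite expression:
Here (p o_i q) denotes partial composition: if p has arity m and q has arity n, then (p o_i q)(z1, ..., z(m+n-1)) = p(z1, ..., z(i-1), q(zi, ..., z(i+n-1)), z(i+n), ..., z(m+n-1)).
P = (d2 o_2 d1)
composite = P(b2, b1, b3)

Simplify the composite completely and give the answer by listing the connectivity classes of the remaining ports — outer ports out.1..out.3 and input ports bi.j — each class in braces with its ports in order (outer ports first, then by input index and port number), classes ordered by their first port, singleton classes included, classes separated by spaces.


{out.1, b1.3} {out.2} {out.3} {b1.1, b3.1} {b1.2, b3.3} {b2.1} {b2.2} {b2.3} {b3.2}

Reachability decides: close wires over d2-identified ports.
composing d1 on (b1, b3), with out.j its own outer ports: {out.1, b1.3} {out.2, b1.2, b3.3} {out.3} {b1.1, b3.1} {b3.2}
composing d2 on (b2, b1, b3), with out.j its own outer ports: {out.1, b1.3} {out.2} {out.3} {b1.1, b3.1} {b1.2, b3.3} {b2.1} {b2.2} {b2.3} {b3.2}


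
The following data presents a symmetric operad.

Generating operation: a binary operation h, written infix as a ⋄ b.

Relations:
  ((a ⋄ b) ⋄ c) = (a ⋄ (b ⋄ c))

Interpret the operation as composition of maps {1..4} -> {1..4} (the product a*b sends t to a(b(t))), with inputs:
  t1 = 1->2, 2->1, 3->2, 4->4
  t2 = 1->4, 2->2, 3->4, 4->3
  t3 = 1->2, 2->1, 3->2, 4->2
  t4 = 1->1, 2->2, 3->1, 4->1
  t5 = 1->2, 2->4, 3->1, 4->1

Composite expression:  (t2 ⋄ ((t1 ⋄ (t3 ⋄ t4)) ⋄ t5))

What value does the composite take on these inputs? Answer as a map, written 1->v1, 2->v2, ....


(t3 ⋄ t4) = 1->2, 2->1, 3->2, 4->2
(t1 ⋄ (t3 ⋄ t4)) = 1->1, 2->2, 3->1, 4->1
((t1 ⋄ (t3 ⋄ t4)) ⋄ t5) = 1->2, 2->1, 3->1, 4->1
(t2 ⋄ ((t1 ⋄ (t3 ⋄ t4)) ⋄ t5)) = 1->2, 2->4, 3->4, 4->4

1->2, 2->4, 3->4, 4->4


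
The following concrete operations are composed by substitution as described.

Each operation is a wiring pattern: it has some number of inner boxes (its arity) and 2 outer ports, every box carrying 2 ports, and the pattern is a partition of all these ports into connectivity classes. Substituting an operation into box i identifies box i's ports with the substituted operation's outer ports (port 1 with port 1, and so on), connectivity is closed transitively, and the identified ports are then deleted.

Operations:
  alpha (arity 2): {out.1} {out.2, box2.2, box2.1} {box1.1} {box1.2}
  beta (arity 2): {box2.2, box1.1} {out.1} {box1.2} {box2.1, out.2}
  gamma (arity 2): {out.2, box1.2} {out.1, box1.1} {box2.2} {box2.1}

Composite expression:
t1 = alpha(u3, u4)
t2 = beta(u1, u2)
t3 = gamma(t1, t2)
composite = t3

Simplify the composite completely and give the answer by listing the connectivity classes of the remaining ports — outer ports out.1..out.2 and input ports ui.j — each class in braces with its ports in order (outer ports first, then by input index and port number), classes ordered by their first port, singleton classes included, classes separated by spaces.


{out.1} {out.2, u4.1, u4.2} {u1.1, u2.2} {u1.2} {u2.1} {u3.1} {u3.2}

Treat the ports identified at gamma as solder joints: merge, then drop.
after alpha, the pattern on (u3, u4) reads {out.1} {out.2, u4.1, u4.2} {u3.1} {u3.2} (out.j = its outer ports)
after beta, the pattern on (u1, u2) reads {out.1} {out.2, u2.1} {u1.1, u2.2} {u1.2} (out.j = its outer ports)
after gamma, the pattern on (u3, u4, u1, u2) reads {out.1} {out.2, u4.1, u4.2} {u1.1, u2.2} {u1.2} {u2.1} {u3.1} {u3.2} (out.j = its outer ports)


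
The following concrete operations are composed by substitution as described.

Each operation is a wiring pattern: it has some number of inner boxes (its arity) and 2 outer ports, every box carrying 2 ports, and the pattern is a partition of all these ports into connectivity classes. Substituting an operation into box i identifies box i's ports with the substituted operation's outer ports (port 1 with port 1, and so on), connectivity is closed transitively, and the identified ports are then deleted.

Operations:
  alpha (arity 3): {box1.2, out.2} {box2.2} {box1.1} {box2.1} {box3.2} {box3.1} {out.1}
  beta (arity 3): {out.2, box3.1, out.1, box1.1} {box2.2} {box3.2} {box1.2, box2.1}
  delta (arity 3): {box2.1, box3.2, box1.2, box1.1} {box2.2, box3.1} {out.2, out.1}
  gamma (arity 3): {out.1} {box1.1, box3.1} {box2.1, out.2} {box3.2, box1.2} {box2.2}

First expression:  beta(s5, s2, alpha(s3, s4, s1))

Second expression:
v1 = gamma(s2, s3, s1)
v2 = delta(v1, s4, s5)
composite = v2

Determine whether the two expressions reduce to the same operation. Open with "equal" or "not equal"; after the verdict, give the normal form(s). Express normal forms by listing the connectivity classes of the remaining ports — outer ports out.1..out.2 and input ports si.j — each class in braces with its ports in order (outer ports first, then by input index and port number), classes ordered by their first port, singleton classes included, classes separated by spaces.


not equal; the first gives {out.1, out.2, s5.1} {s1.1} {s1.2} {s2.1, s5.2} {s2.2} {s3.1} {s3.2} {s4.1} {s4.2} and the second {out.1, out.2} {s1.1, s2.1} {s1.2, s2.2} {s3.1, s4.1, s5.2} {s3.2} {s4.2, s5.1}

The first expression reduces to {out.1, out.2, s5.1} {s1.1} {s1.2} {s2.1, s5.2} {s2.2} {s3.1} {s3.2} {s4.1} {s4.2}
The second expression reduces to {out.1, out.2} {s1.1, s2.1} {s1.2, s2.2} {s3.1, s4.1, s5.2} {s3.2} {s4.2, s5.1}
Distinct normal forms: not equal.


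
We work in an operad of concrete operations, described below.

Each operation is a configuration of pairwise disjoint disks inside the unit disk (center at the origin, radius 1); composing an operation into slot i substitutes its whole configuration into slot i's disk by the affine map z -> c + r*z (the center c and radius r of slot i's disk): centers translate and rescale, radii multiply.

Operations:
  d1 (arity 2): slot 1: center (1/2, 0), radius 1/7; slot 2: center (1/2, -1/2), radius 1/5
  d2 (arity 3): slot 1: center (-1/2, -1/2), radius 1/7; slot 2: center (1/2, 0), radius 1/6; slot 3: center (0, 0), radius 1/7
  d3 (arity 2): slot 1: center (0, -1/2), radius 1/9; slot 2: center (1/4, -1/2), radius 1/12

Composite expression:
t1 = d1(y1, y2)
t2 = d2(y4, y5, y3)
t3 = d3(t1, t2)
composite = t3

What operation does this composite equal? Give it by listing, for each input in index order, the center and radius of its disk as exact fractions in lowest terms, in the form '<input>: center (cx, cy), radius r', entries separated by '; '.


y1: center (1/18, -1/2), radius 1/63; y2: center (1/18, -5/9), radius 1/45; y3: center (1/4, -1/2), radius 1/84; y4: center (5/24, -13/24), radius 1/84; y5: center (7/24, -1/2), radius 1/72

Each y-disk chains the slot maps above it in d3; radii multiply.
input y1: composing its 2 substitution steps yields center (1/18, -1/2), radius 1/63
input y2: composing its 2 substitution steps yields center (1/18, -5/9), radius 1/45
input y4: composing its 2 substitution steps yields center (5/24, -13/24), radius 1/84
input y5: composing its 2 substitution steps yields center (7/24, -1/2), radius 1/72
input y3: composing its 2 substitution steps yields center (1/4, -1/2), radius 1/84


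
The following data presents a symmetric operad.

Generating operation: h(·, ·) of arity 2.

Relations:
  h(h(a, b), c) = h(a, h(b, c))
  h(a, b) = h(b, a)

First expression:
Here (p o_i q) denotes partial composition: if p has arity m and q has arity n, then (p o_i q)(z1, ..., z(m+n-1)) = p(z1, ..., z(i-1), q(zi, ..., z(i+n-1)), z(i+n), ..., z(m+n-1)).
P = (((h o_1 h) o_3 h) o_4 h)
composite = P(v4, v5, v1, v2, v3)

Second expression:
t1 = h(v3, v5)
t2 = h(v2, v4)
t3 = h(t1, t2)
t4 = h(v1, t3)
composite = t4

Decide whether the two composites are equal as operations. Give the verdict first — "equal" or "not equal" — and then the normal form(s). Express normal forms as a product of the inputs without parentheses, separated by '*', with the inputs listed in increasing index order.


equal — both sides give v1 * v2 * v3 * v4 * v5

Normal form of the first expression: v1 * v2 * v3 * v4 * v5
Normal form of the second expression: v1 * v2 * v3 * v4 * v5
One common form — equal.
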